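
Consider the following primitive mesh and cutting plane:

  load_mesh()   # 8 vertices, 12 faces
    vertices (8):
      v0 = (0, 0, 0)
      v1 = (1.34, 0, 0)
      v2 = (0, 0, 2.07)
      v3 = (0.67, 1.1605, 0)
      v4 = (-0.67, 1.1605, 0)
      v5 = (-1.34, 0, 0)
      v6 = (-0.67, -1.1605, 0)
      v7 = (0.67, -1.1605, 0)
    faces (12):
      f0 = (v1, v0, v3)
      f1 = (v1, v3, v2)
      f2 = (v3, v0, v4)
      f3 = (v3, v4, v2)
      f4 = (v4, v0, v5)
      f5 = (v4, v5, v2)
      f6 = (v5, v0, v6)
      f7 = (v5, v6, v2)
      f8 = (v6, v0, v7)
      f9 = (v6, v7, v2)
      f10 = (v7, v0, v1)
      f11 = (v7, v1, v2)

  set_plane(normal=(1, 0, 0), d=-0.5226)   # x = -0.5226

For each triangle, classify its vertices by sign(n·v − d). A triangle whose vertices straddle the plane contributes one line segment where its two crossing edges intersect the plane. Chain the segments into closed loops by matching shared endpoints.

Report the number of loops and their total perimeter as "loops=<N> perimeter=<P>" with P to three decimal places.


loops=1 perimeter=5.791

Straddling triangles (8 of 12):
  (v3,v0,v4) [++-] → (-0.5226, 0.90519, 0)–(-0.5226, 1.1605, 0)  len=0.2553
  (v3,v4,v2) [+-+] → (-0.5226, 1.1605, 0)–(-0.5226, 0.90519, 0.4554)  len=0.5221
  (v4,v0,v5) [-+-] → (-0.5226, 0.90519, 0)–(-0.5226, 0, 0)  len=0.9052
  (v4,v5,v2) [--+] → (-0.5226, 0, 1.2627)–(-0.5226, 0.90519, 0.4554)  len=1.2129
  (v5,v0,v6) [-+-] → (-0.5226, 0, 0)–(-0.5226, -0.90519, 0)  len=0.9052
  (v5,v6,v2) [--+] → (-0.5226, -0.90519, 0.4554)–(-0.5226, 0, 1.2627)  len=1.2129
  (v6,v0,v7) [-++] → (-0.5226, -0.90519, 0)–(-0.5226, -1.1605, 0)  len=0.2553
  (v6,v7,v2) [-++] → (-0.5226, -1.1605, 0)–(-0.5226, -0.90519, 0.4554)  len=0.5221

Chained into 1 loop(s):
  loop 1: 8 segments, perimeter = 5.7909
Total perimeter = 5.791


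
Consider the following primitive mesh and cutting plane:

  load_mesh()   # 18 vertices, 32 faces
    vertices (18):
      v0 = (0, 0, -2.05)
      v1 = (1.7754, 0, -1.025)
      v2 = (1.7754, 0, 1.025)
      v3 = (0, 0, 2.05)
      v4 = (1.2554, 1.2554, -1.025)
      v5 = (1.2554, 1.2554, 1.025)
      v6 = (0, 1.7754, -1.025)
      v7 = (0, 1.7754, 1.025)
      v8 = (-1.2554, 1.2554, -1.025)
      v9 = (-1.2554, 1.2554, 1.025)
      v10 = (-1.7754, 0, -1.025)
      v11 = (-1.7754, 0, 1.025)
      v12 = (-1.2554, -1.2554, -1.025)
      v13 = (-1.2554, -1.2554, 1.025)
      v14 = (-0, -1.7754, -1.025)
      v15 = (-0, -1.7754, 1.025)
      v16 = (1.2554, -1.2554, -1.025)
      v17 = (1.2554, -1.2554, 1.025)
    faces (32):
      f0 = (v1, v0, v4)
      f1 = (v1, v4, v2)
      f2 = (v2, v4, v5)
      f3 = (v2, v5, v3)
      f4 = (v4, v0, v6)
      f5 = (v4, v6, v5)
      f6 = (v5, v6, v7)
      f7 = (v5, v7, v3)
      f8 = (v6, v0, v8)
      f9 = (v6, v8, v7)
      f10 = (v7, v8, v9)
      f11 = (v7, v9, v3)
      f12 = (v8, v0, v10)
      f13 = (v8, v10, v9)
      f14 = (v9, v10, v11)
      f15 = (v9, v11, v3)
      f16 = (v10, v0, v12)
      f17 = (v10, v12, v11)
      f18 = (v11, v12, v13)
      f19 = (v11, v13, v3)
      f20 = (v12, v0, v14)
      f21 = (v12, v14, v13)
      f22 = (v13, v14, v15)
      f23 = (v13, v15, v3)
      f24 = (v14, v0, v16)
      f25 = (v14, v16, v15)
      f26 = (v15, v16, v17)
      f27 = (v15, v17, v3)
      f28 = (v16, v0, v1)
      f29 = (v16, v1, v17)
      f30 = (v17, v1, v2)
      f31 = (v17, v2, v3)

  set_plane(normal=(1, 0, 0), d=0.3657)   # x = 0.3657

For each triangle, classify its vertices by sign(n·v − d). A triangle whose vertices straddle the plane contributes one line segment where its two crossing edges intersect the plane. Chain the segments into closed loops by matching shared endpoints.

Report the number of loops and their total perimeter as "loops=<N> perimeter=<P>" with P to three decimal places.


Straddling triangles (12 of 32):
  (v1,v0,v4) [+-+] → (0.3657, 0, -1.83887)–(0.3657, 0.3657, -1.75142)  len=0.3760
  (v2,v5,v3) [++-] → (0.3657, 0.3657, 1.75142)–(0.3657, 0, 1.83887)  len=0.3760
  (v4,v0,v6) [+--] → (0.3657, 0.3657, -1.75142)–(0.3657, 1.62392, -1.025)  len=1.4529
  (v4,v6,v5) [+-+] → (0.3657, 1.62392, -1.025)–(0.3657, 1.62392, -0.427832)  len=0.5972
  (v5,v6,v7) [+--] → (0.3657, 1.62392, -0.427832)–(0.3657, 1.62392, 1.025)  len=1.4528
  (v5,v7,v3) [+--] → (0.3657, 1.62392, 1.025)–(0.3657, 0.3657, 1.75142)  len=1.4529
  (v14,v0,v16) [--+] → (0.3657, -0.3657, -1.75142)–(0.3657, -1.62392, -1.025)  len=1.4529
  (v14,v16,v15) [-+-] → (0.3657, -1.62392, -1.025)–(0.3657, -1.62392, 0.427832)  len=1.4528
  (v15,v16,v17) [-++] → (0.3657, -1.62392, 0.427832)–(0.3657, -1.62392, 1.025)  len=0.5972
  (v15,v17,v3) [-+-] → (0.3657, -1.62392, 1.025)–(0.3657, -0.3657, 1.75142)  len=1.4529
  (v16,v0,v1) [+-+] → (0.3657, -0.3657, -1.75142)–(0.3657, 0, -1.83887)  len=0.3760
  (v17,v2,v3) [++-] → (0.3657, 0, 1.83887)–(0.3657, -0.3657, 1.75142)  len=0.3760

Chained into 1 loop(s):
  loop 1: 12 segments, perimeter = 11.4155
Total perimeter = 11.415

loops=1 perimeter=11.415


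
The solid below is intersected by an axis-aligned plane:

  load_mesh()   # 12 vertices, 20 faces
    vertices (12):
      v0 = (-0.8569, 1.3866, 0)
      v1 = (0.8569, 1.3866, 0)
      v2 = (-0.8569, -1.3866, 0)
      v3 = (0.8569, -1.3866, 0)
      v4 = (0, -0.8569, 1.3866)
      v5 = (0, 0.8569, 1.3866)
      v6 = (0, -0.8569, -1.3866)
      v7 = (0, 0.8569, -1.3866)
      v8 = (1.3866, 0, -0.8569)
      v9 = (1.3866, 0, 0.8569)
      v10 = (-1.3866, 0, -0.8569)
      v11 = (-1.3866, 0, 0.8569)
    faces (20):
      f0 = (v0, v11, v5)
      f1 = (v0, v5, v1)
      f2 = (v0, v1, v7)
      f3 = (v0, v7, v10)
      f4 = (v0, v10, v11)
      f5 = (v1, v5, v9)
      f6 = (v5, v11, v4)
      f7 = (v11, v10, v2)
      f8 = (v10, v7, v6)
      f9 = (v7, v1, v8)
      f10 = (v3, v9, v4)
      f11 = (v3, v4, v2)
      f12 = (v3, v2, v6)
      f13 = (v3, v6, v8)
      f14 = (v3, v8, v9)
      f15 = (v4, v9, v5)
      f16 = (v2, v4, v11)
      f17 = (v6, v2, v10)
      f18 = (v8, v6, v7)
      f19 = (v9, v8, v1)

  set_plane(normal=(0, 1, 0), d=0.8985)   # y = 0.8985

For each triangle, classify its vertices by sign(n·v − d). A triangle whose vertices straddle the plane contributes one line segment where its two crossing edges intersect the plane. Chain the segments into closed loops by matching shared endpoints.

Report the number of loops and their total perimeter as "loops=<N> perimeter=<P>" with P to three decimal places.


Straddling triangles (8 of 20):
  (v0,v11,v5) [+--] → (-1.04336, 0.8985, 0.301639)–(-0.0672967, 0.8985, 1.2777)  len=1.3804
  (v0,v5,v1) [+-+] → (-0.0672967, 0.8985, 1.2777)–(0.0672967, 0.8985, 1.2777)  len=0.1346
  (v0,v1,v7) [++-] → (0.0672967, 0.8985, -1.2777)–(-0.0672967, 0.8985, -1.2777)  len=0.1346
  (v0,v7,v10) [+--] → (-0.0672967, 0.8985, -1.2777)–(-1.04336, 0.8985, -0.301639)  len=1.3804
  (v0,v10,v11) [+--] → (-1.04336, 0.8985, -0.301639)–(-1.04336, 0.8985, 0.301639)  len=0.6033
  (v1,v5,v9) [+--] → (0.0672967, 0.8985, 1.2777)–(1.04336, 0.8985, 0.301639)  len=1.3804
  (v7,v1,v8) [-+-] → (0.0672967, 0.8985, -1.2777)–(1.04336, 0.8985, -0.301639)  len=1.3804
  (v9,v8,v1) [--+] → (1.04336, 0.8985, -0.301639)–(1.04336, 0.8985, 0.301639)  len=0.6033

Chained into 1 loop(s):
  loop 1: 8 segments, perimeter = 6.9972
Total perimeter = 6.997

loops=1 perimeter=6.997


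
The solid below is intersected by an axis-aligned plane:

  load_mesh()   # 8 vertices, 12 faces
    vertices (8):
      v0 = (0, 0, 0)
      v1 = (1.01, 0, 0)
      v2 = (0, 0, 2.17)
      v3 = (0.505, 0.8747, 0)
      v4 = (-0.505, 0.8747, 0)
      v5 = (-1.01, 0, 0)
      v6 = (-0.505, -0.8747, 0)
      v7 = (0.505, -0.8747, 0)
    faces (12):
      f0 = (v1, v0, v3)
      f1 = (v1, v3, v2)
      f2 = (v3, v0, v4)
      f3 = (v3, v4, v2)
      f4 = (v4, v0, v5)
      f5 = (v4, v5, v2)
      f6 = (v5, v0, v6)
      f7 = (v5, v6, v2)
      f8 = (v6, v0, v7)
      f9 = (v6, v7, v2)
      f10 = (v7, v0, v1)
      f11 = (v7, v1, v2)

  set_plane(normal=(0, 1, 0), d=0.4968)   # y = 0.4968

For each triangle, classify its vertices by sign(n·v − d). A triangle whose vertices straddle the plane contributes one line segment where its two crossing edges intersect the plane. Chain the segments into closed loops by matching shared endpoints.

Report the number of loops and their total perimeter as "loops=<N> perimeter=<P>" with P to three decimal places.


loops=1 perimeter=4.088

Straddling triangles (6 of 12):
  (v1,v0,v3) [--+] → (0.286823, 0.4968, 0)–(0.723177, 0.4968, 0)  len=0.4364
  (v1,v3,v2) [-+-] → (0.723177, 0.4968, 0)–(0.286823, 0.4968, 0.937513)  len=1.0341
  (v3,v0,v4) [+-+] → (0.286823, 0.4968, 0)–(-0.286823, 0.4968, 0)  len=0.5736
  (v3,v4,v2) [++-] → (-0.286823, 0.4968, 0.937513)–(0.286823, 0.4968, 0.937513)  len=0.5736
  (v4,v0,v5) [+--] → (-0.286823, 0.4968, 0)–(-0.723177, 0.4968, 0)  len=0.4364
  (v4,v5,v2) [+--] → (-0.723177, 0.4968, 0)–(-0.286823, 0.4968, 0.937513)  len=1.0341

Chained into 1 loop(s):
  loop 1: 6 segments, perimeter = 4.0882
Total perimeter = 4.088


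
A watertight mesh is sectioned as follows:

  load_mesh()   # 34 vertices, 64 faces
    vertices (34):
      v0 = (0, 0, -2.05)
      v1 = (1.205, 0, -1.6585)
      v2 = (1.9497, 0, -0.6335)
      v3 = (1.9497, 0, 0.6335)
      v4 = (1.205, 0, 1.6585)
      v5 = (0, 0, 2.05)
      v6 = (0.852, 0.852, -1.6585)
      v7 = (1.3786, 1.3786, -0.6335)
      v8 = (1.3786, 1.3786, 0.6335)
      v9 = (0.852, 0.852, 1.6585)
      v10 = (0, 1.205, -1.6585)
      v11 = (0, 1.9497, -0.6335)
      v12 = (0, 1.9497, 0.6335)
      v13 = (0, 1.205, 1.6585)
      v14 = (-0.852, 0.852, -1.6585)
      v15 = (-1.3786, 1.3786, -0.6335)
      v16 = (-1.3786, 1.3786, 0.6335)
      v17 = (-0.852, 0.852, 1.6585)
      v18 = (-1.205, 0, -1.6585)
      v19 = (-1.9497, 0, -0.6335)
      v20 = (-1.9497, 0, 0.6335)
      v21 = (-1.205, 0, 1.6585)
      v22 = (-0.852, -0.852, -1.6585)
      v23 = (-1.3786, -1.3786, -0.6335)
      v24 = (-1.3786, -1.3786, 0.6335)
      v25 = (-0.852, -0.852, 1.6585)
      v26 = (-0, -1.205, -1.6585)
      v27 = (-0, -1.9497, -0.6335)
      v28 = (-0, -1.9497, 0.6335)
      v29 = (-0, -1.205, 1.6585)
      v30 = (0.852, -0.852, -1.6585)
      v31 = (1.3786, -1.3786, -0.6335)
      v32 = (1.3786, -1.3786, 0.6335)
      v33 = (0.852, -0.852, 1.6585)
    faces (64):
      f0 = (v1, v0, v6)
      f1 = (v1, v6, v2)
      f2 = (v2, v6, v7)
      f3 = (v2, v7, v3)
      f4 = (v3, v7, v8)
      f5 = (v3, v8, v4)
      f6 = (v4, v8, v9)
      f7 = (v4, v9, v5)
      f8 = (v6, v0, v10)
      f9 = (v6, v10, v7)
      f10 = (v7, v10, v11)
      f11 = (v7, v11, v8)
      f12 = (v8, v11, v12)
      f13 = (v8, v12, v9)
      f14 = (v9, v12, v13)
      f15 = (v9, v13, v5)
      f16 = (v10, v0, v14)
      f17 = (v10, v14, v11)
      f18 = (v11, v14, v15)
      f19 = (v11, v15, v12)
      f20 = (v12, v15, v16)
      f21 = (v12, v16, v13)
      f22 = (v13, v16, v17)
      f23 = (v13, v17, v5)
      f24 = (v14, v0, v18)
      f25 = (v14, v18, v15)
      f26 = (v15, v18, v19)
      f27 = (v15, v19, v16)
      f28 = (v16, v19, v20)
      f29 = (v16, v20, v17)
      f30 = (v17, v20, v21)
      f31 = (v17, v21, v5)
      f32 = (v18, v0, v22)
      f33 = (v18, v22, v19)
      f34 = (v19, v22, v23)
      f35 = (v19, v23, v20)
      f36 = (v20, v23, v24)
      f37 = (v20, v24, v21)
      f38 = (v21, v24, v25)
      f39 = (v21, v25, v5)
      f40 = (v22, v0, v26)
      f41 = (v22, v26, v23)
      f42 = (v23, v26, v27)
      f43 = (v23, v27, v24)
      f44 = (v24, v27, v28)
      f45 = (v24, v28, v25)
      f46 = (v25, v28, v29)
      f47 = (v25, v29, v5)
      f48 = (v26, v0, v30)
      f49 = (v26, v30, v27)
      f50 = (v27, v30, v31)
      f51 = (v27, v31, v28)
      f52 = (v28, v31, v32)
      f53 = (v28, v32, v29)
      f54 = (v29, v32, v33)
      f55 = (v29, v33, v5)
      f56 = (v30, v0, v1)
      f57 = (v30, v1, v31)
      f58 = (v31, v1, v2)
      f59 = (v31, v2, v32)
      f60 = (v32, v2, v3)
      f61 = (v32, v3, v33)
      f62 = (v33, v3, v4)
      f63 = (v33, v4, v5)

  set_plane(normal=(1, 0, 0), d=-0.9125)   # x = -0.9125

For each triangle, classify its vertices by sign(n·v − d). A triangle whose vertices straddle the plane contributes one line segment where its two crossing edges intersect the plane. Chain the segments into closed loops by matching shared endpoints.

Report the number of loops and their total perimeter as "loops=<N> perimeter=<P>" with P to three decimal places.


Straddling triangles (20 of 64):
  (v11,v14,v15) [++-] → (-0.9125, 0.9125, -1.54074)–(-0.9125, 1.57169, -0.6335)  len=1.1214
  (v11,v15,v12) [+-+] → (-0.9125, 1.57169, -0.6335)–(-0.9125, 1.57169, -0.205132)  len=0.4284
  (v12,v15,v16) [+--] → (-0.9125, 1.57169, -0.205132)–(-0.9125, 1.57169, 0.6335)  len=0.8386
  (v12,v16,v13) [+-+] → (-0.9125, 1.57169, 0.6335)–(-0.9125, 1.31991, 0.980049)  len=0.4284
  (v13,v16,v17) [+-+] → (-0.9125, 1.31991, 0.980049)–(-0.9125, 0.9125, 1.54074)  len=0.6931
  (v14,v0,v18) [++-] → (-0.9125, 0, -1.75353)–(-0.9125, 0.705977, -1.6585)  len=0.7123
  (v14,v18,v15) [+--] → (-0.9125, 0.705977, -1.6585)–(-0.9125, 0.9125, -1.54074)  len=0.2377
  (v16,v20,v17) [--+] → (-0.9125, 0.805042, 1.60201)–(-0.9125, 0.9125, 1.54074)  len=0.1237
  (v17,v20,v21) [+--] → (-0.9125, 0.805042, 1.60201)–(-0.9125, 0.705977, 1.6585)  len=0.1140
  (v17,v21,v5) [+-+] → (-0.9125, 0.705977, 1.6585)–(-0.9125, 0, 1.75353)  len=0.7123
  (v18,v0,v22) [-++] → (-0.9125, 0, -1.75353)–(-0.9125, -0.705977, -1.6585)  len=0.7123
  (v18,v22,v19) [-+-] → (-0.9125, -0.705977, -1.6585)–(-0.9125, -0.805042, -1.60201)  len=0.1140
  (v19,v22,v23) [-+-] → (-0.9125, -0.805042, -1.60201)–(-0.9125, -0.9125, -1.54074)  len=0.1237
  (v21,v24,v25) [--+] → (-0.9125, -0.9125, 1.54074)–(-0.9125, -0.705977, 1.6585)  len=0.2377
  (v21,v25,v5) [-++] → (-0.9125, -0.705977, 1.6585)–(-0.9125, 0, 1.75353)  len=0.7123
  (v22,v26,v23) [++-] → (-0.9125, -1.31991, -0.980049)–(-0.9125, -0.9125, -1.54074)  len=0.6931
  (v23,v26,v27) [-++] → (-0.9125, -1.31991, -0.980049)–(-0.9125, -1.57169, -0.6335)  len=0.4284
  (v23,v27,v24) [-+-] → (-0.9125, -1.57169, -0.6335)–(-0.9125, -1.57169, 0.205132)  len=0.8386
  (v24,v27,v28) [-++] → (-0.9125, -1.57169, 0.205132)–(-0.9125, -1.57169, 0.6335)  len=0.4284
  (v24,v28,v25) [-++] → (-0.9125, -1.57169, 0.6335)–(-0.9125, -0.9125, 1.54074)  len=1.1214

Chained into 1 loop(s):
  loop 1: 20 segments, perimeter = 10.8201
Total perimeter = 10.820

loops=1 perimeter=10.820


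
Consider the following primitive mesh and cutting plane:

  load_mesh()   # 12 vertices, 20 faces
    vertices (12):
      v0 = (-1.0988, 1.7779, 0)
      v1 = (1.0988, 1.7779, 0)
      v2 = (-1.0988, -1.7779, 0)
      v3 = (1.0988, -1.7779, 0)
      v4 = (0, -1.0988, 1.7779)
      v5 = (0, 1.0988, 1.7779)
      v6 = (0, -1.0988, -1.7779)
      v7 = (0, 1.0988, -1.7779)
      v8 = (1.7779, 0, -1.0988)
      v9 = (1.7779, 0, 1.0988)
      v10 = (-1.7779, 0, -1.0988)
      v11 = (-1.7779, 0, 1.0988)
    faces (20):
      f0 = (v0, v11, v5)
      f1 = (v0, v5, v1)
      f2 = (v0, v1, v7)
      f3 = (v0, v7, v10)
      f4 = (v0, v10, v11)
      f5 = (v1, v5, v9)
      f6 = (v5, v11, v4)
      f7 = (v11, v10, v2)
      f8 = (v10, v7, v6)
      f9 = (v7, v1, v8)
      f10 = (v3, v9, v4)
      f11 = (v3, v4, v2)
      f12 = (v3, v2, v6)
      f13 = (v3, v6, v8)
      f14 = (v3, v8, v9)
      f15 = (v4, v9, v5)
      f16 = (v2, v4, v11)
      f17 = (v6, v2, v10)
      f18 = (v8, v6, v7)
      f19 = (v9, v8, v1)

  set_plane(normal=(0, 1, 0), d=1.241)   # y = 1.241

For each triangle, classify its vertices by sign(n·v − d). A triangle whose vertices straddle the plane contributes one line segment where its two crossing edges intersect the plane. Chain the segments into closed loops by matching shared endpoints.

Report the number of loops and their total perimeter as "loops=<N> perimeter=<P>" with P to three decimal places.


loops=1 perimeter=8.322

Straddling triangles (8 of 20):
  (v0,v11,v5) [+--] → (-1.30388, 1.241, 0.331822)–(-0.230083, 1.241, 1.40562)  len=1.5186
  (v0,v5,v1) [+-+] → (-0.230083, 1.241, 1.40562)–(0.230083, 1.241, 1.40562)  len=0.4602
  (v0,v1,v7) [++-] → (0.230083, 1.241, -1.40562)–(-0.230083, 1.241, -1.40562)  len=0.4602
  (v0,v7,v10) [+--] → (-0.230083, 1.241, -1.40562)–(-1.30388, 1.241, -0.331822)  len=1.5186
  (v0,v10,v11) [+--] → (-1.30388, 1.241, -0.331822)–(-1.30388, 1.241, 0.331822)  len=0.6636
  (v1,v5,v9) [+--] → (0.230083, 1.241, 1.40562)–(1.30388, 1.241, 0.331822)  len=1.5186
  (v7,v1,v8) [-+-] → (0.230083, 1.241, -1.40562)–(1.30388, 1.241, -0.331822)  len=1.5186
  (v9,v8,v1) [--+] → (1.30388, 1.241, -0.331822)–(1.30388, 1.241, 0.331822)  len=0.6636

Chained into 1 loop(s):
  loop 1: 8 segments, perimeter = 8.3219
Total perimeter = 8.322


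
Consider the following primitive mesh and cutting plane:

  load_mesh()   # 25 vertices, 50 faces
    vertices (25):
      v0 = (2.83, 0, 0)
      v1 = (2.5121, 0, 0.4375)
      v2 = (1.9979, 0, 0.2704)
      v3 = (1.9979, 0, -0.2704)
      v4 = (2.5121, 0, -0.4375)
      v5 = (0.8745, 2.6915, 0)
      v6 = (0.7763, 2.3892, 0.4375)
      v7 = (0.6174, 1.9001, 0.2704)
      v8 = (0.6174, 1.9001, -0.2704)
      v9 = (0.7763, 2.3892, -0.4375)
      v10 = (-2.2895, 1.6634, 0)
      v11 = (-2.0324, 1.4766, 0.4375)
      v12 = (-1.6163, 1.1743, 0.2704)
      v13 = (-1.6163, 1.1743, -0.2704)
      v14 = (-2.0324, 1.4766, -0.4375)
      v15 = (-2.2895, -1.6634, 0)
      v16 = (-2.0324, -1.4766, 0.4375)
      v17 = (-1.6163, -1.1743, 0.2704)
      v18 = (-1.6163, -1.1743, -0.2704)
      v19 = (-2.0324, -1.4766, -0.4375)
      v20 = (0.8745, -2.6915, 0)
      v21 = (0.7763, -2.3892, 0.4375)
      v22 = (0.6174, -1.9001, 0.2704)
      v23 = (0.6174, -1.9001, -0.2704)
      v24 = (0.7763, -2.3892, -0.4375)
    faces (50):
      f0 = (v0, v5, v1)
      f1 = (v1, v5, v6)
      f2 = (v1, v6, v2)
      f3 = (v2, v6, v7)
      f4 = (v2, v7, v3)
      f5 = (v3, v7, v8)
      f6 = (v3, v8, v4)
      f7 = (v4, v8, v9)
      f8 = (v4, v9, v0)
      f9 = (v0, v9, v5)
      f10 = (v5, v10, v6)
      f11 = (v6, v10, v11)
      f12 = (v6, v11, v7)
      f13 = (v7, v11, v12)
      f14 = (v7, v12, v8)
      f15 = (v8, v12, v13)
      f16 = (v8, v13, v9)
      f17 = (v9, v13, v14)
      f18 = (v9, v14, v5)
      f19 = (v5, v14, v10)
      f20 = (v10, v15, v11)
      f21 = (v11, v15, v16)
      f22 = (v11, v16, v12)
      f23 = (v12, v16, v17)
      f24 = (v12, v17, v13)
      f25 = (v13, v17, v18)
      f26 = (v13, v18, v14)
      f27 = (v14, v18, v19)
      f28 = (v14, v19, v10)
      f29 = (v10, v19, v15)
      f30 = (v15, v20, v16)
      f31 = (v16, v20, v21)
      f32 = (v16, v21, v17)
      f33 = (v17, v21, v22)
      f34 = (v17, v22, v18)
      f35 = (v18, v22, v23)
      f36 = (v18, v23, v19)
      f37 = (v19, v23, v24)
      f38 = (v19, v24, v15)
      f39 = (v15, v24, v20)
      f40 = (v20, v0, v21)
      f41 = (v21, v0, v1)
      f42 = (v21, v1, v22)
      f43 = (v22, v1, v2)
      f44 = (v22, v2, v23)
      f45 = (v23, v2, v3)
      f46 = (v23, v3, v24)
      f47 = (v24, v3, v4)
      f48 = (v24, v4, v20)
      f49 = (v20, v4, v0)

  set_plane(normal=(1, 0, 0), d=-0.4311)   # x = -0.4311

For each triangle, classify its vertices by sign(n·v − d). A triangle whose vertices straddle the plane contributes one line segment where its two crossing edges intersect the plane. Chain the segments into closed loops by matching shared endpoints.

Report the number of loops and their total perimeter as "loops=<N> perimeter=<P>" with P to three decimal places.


Straddling triangles (20 of 50):
  (v5,v10,v6) [+-+] → (-0.4311, 2.26726, 0)–(-0.4311, 2.10336, 0.2652)  len=0.3118
  (v6,v10,v11) [+--] → (-0.4311, 2.10336, 0.2652)–(-0.4311, 1.99689, 0.4375)  len=0.2025
  (v6,v11,v7) [+-+] → (-0.4311, 1.99689, 0.4375)–(-0.4311, 1.73253, 0.33652)  len=0.2830
  (v7,v11,v12) [+--] → (-0.4311, 1.73253, 0.33652)–(-0.4311, 1.55941, 0.2704)  len=0.1853
  (v7,v12,v8) [+-+] → (-0.4311, 1.55941, 0.2704)–(-0.4311, 1.55941, -0.0165482)  len=0.2869
  (v8,v12,v13) [+--] → (-0.4311, 1.55941, -0.0165482)–(-0.4311, 1.55941, -0.2704)  len=0.2539
  (v8,v13,v9) [+-+] → (-0.4311, 1.55941, -0.2704)–(-0.4311, 1.77611, -0.353175)  len=0.2320
  (v9,v13,v14) [+--] → (-0.4311, 1.77611, -0.353175)–(-0.4311, 1.99689, -0.4375)  len=0.2363
  (v9,v14,v5) [+-+] → (-0.4311, 1.99689, -0.4375)–(-0.4311, 2.14584, -0.196498)  len=0.2833
  (v5,v14,v10) [+--] → (-0.4311, 2.14584, -0.196498)–(-0.4311, 2.26726, 0)  len=0.2310
  (v15,v20,v16) [-+-] → (-0.4311, -2.26726, 0)–(-0.4311, -2.14584, 0.196498)  len=0.2310
  (v16,v20,v21) [-++] → (-0.4311, -2.14584, 0.196498)–(-0.4311, -1.99689, 0.4375)  len=0.2833
  (v16,v21,v17) [-+-] → (-0.4311, -1.99689, 0.4375)–(-0.4311, -1.77611, 0.353175)  len=0.2363
  (v17,v21,v22) [-++] → (-0.4311, -1.77611, 0.353175)–(-0.4311, -1.55941, 0.2704)  len=0.2320
  (v17,v22,v18) [-+-] → (-0.4311, -1.55941, 0.2704)–(-0.4311, -1.55941, 0.0165482)  len=0.2539
  (v18,v22,v23) [-++] → (-0.4311, -1.55941, 0.0165482)–(-0.4311, -1.55941, -0.2704)  len=0.2869
  (v18,v23,v19) [-+-] → (-0.4311, -1.55941, -0.2704)–(-0.4311, -1.73253, -0.33652)  len=0.1853
  (v19,v23,v24) [-++] → (-0.4311, -1.73253, -0.33652)–(-0.4311, -1.99689, -0.4375)  len=0.2830
  (v19,v24,v15) [-+-] → (-0.4311, -1.99689, -0.4375)–(-0.4311, -2.10336, -0.2652)  len=0.2025
  (v15,v24,v20) [-++] → (-0.4311, -2.10336, -0.2652)–(-0.4311, -2.26726, 0)  len=0.3118

Chained into 2 loop(s):
  loop 1: 10 segments, perimeter = 2.5060
  loop 2: 10 segments, perimeter = 2.5060
Total perimeter = 5.012

loops=2 perimeter=5.012


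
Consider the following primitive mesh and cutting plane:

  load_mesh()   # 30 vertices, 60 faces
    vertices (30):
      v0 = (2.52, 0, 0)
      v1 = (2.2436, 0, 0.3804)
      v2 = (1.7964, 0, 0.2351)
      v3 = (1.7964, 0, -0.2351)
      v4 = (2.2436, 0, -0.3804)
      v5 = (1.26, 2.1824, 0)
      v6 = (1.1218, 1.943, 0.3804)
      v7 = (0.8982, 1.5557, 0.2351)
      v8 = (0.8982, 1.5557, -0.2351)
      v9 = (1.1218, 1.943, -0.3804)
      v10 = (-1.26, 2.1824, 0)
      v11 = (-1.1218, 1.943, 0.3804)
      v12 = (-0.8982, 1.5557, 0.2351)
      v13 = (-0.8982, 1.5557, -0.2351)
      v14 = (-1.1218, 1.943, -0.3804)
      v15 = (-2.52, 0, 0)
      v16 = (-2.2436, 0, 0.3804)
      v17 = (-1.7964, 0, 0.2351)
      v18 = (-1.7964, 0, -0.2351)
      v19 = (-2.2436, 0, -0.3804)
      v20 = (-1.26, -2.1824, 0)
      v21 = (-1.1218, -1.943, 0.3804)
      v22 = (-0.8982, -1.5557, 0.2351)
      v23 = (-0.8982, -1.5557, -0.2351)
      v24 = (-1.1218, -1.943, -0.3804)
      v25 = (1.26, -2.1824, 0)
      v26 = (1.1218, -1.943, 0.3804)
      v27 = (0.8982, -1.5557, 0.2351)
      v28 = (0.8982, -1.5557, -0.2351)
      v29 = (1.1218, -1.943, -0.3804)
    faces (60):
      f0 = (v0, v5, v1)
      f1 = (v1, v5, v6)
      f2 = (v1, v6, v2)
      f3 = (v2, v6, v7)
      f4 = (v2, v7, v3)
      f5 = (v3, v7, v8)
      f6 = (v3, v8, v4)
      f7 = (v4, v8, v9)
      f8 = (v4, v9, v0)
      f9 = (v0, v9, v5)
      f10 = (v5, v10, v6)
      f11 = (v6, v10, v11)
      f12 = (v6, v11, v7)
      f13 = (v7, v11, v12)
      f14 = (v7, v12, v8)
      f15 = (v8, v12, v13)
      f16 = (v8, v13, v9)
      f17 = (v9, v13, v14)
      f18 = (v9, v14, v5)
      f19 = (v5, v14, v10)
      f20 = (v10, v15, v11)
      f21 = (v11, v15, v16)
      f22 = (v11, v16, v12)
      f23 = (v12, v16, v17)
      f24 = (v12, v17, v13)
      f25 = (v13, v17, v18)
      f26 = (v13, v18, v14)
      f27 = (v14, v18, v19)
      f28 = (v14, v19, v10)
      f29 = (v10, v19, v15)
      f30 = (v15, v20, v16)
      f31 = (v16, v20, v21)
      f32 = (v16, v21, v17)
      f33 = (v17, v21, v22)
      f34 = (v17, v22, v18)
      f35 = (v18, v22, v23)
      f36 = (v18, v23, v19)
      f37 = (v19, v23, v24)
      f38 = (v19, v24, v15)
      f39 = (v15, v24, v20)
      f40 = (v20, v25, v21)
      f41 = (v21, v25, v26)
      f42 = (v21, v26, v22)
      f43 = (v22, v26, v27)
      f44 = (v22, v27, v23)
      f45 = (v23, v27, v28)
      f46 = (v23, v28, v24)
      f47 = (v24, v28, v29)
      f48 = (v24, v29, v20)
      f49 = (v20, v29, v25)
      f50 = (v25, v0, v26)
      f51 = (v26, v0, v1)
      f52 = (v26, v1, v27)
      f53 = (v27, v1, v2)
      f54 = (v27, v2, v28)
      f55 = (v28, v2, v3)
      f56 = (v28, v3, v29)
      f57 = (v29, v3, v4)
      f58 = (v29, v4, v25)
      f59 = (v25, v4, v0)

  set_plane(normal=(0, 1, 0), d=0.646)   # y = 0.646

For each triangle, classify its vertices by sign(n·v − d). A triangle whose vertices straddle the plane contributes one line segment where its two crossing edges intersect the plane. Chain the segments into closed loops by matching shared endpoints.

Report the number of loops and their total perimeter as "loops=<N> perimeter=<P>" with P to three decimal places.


loops=2 perimeter=4.702

Straddling triangles (20 of 60):
  (v0,v5,v1) [-+-] → (2.14703, 0.646, 0)–(1.95245, 0.646, 0.2678)  len=0.3310
  (v1,v5,v6) [-++] → (1.95245, 0.646, 0.2678)–(1.87063, 0.646, 0.3804)  len=0.1392
  (v1,v6,v2) [-+-] → (1.87063, 0.646, 0.3804)–(1.57211, 0.646, 0.283409)  len=0.3139
  (v2,v6,v7) [-++] → (1.57211, 0.646, 0.283409)–(1.42343, 0.646, 0.2351)  len=0.1563
  (v2,v7,v3) [-+-] → (1.42343, 0.646, 0.2351)–(1.42343, 0.646, -0.0398508)  len=0.2750
  (v3,v7,v8) [-++] → (1.42343, 0.646, -0.0398508)–(1.42343, 0.646, -0.2351)  len=0.1952
  (v3,v8,v4) [-+-] → (1.42343, 0.646, -0.2351)–(1.68493, 0.646, -0.320065)  len=0.2750
  (v4,v8,v9) [-++] → (1.68493, 0.646, -0.320065)–(1.87063, 0.646, -0.3804)  len=0.1953
  (v4,v9,v0) [-+-] → (1.87063, 0.646, -0.3804)–(2.05513, 0.646, -0.126474)  len=0.3139
  (v0,v9,v5) [-++] → (2.05513, 0.646, -0.126474)–(2.14703, 0.646, 0)  len=0.1563
  (v10,v15,v11) [+-+] → (-2.14703, 0.646, 0)–(-2.05513, 0.646, 0.126474)  len=0.1563
  (v11,v15,v16) [+--] → (-2.05513, 0.646, 0.126474)–(-1.87063, 0.646, 0.3804)  len=0.3139
  (v11,v16,v12) [+-+] → (-1.87063, 0.646, 0.3804)–(-1.68493, 0.646, 0.320065)  len=0.1953
  (v12,v16,v17) [+--] → (-1.68493, 0.646, 0.320065)–(-1.42343, 0.646, 0.2351)  len=0.2750
  (v12,v17,v13) [+-+] → (-1.42343, 0.646, 0.2351)–(-1.42343, 0.646, 0.0398508)  len=0.1952
  (v13,v17,v18) [+--] → (-1.42343, 0.646, 0.0398508)–(-1.42343, 0.646, -0.2351)  len=0.2750
  (v13,v18,v14) [+-+] → (-1.42343, 0.646, -0.2351)–(-1.57211, 0.646, -0.283409)  len=0.1563
  (v14,v18,v19) [+--] → (-1.57211, 0.646, -0.283409)–(-1.87063, 0.646, -0.3804)  len=0.3139
  (v14,v19,v10) [+-+] → (-1.87063, 0.646, -0.3804)–(-1.95245, 0.646, -0.2678)  len=0.1392
  (v10,v19,v15) [+--] → (-1.95245, 0.646, -0.2678)–(-2.14703, 0.646, 0)  len=0.3310

Chained into 2 loop(s):
  loop 1: 10 segments, perimeter = 2.3511
  loop 2: 10 segments, perimeter = 2.3511
Total perimeter = 4.702


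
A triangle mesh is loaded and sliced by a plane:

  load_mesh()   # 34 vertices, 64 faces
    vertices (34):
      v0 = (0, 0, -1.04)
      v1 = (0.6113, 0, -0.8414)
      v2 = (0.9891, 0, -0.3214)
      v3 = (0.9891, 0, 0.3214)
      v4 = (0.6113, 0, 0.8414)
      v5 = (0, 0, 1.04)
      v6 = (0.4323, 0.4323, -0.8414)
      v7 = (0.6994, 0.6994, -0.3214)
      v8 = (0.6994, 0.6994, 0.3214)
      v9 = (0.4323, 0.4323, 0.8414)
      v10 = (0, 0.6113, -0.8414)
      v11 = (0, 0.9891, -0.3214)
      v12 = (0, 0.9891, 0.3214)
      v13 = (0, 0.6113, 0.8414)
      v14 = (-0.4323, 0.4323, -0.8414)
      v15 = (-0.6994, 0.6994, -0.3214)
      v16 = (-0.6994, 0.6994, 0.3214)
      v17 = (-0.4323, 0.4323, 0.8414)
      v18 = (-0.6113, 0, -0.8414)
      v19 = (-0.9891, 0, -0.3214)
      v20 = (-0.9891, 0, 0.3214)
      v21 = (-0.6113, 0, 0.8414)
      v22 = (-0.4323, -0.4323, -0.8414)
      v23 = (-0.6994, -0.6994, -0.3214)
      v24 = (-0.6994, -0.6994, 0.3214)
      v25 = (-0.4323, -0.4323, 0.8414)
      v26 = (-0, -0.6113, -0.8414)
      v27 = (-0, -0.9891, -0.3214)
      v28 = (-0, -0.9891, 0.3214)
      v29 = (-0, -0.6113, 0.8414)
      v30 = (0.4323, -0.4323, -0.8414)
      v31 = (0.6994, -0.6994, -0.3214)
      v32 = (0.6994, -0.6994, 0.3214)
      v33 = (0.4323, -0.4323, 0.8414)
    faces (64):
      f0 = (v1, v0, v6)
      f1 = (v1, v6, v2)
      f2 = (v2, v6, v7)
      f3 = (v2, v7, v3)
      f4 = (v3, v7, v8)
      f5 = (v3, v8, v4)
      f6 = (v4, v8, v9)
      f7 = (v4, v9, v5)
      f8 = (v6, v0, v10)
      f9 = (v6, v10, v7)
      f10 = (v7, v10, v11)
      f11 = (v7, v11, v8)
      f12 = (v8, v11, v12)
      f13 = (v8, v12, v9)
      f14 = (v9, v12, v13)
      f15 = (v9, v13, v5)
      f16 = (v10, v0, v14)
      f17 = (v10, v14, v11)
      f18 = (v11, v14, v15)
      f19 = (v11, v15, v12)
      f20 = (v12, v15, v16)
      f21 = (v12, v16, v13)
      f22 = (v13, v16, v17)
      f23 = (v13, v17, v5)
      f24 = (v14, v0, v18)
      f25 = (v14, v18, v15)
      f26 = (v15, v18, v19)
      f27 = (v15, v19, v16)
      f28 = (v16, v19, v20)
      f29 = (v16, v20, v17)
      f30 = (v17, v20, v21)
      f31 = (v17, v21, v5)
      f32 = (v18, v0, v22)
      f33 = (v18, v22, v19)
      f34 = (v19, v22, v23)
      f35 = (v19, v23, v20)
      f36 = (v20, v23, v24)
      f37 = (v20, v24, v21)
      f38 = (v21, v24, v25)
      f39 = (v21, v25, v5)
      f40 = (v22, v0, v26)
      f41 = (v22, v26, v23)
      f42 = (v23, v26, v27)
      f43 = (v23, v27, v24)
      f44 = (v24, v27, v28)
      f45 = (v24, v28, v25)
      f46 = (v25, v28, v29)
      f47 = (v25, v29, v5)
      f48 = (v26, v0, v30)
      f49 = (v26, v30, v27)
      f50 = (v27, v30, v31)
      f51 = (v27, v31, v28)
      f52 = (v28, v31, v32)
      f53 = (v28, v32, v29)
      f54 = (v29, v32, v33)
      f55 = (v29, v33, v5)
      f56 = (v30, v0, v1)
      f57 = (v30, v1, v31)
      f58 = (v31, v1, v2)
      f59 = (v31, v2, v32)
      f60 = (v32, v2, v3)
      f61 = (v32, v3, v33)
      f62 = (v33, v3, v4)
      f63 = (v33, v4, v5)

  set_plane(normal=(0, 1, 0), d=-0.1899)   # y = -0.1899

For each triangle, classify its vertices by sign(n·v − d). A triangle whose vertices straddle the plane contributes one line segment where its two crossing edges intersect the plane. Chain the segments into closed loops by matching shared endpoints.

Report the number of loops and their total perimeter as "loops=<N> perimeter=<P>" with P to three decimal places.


loops=1 perimeter=6.065

Straddling triangles (20 of 64):
  (v18,v0,v22) [++-] → (-0.1899, -0.1899, -0.952759)–(-0.532669, -0.1899, -0.8414)  len=0.3604
  (v18,v22,v19) [+-+] → (-0.532669, -0.1899, -0.8414)–(-0.74451, -0.1899, -0.549825)  len=0.3604
  (v19,v22,v23) [+--] → (-0.74451, -0.1899, -0.549825)–(-0.910441, -0.1899, -0.3214)  len=0.2823
  (v19,v23,v20) [+-+] → (-0.910441, -0.1899, -0.3214)–(-0.910441, -0.1899, 0.146868)  len=0.4683
  (v20,v23,v24) [+--] → (-0.910441, -0.1899, 0.146868)–(-0.910441, -0.1899, 0.3214)  len=0.1745
  (v20,v24,v21) [+-+] → (-0.910441, -0.1899, 0.3214)–(-0.635221, -0.1899, 0.70021)  len=0.4682
  (v21,v24,v25) [+--] → (-0.635221, -0.1899, 0.70021)–(-0.532669, -0.1899, 0.8414)  len=0.1745
  (v21,v25,v5) [+-+] → (-0.532669, -0.1899, 0.8414)–(-0.1899, -0.1899, 0.952759)  len=0.3604
  (v22,v0,v26) [-+-] → (-0.1899, -0.1899, -0.952759)–(0, -0.1899, -0.978305)  len=0.1916
  (v25,v29,v5) [--+] → (0, -0.1899, 0.978305)–(-0.1899, -0.1899, 0.952759)  len=0.1916
  (v26,v0,v30) [-+-] → (0, -0.1899, -0.978305)–(0.1899, -0.1899, -0.952759)  len=0.1916
  (v29,v33,v5) [--+] → (0.1899, -0.1899, 0.952759)–(0, -0.1899, 0.978305)  len=0.1916
  (v30,v0,v1) [-++] → (0.1899, -0.1899, -0.952759)–(0.532669, -0.1899, -0.8414)  len=0.3604
  (v30,v1,v31) [-+-] → (0.532669, -0.1899, -0.8414)–(0.635221, -0.1899, -0.70021)  len=0.1745
  (v31,v1,v2) [-++] → (0.635221, -0.1899, -0.70021)–(0.910441, -0.1899, -0.3214)  len=0.4682
  (v31,v2,v32) [-+-] → (0.910441, -0.1899, -0.3214)–(0.910441, -0.1899, -0.146868)  len=0.1745
  (v32,v2,v3) [-++] → (0.910441, -0.1899, -0.146868)–(0.910441, -0.1899, 0.3214)  len=0.4683
  (v32,v3,v33) [-+-] → (0.910441, -0.1899, 0.3214)–(0.74451, -0.1899, 0.549825)  len=0.2823
  (v33,v3,v4) [-++] → (0.74451, -0.1899, 0.549825)–(0.532669, -0.1899, 0.8414)  len=0.3604
  (v33,v4,v5) [-++] → (0.532669, -0.1899, 0.8414)–(0.1899, -0.1899, 0.952759)  len=0.3604

Chained into 1 loop(s):
  loop 1: 20 segments, perimeter = 6.0646
Total perimeter = 6.065


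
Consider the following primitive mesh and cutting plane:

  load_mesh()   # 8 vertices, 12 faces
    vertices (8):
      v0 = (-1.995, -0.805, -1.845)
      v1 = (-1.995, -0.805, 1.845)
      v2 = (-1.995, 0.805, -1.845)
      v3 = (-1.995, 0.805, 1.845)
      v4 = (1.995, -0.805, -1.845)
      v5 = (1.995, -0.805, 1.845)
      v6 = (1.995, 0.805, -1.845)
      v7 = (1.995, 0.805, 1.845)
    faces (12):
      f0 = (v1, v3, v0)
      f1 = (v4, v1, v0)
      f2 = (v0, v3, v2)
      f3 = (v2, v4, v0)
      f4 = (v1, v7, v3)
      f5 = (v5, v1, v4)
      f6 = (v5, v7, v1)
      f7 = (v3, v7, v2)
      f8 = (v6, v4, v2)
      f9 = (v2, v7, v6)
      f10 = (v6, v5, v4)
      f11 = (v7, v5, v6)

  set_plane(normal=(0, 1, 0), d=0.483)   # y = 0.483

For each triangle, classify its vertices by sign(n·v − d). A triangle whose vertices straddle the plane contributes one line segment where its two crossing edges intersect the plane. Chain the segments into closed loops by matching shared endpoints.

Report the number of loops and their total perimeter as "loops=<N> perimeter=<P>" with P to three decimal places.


Straddling triangles (8 of 12):
  (v1,v3,v0) [-+-] → (-1.995, 0.483, 1.845)–(-1.995, 0.483, 1.107)  len=0.7380
  (v0,v3,v2) [-++] → (-1.995, 0.483, 1.107)–(-1.995, 0.483, -1.845)  len=2.9520
  (v2,v4,v0) [+--] → (-1.197, 0.483, -1.845)–(-1.995, 0.483, -1.845)  len=0.7980
  (v1,v7,v3) [-++] → (1.197, 0.483, 1.845)–(-1.995, 0.483, 1.845)  len=3.1920
  (v5,v7,v1) [-+-] → (1.995, 0.483, 1.845)–(1.197, 0.483, 1.845)  len=0.7980
  (v6,v4,v2) [+-+] → (1.995, 0.483, -1.845)–(-1.197, 0.483, -1.845)  len=3.1920
  (v6,v5,v4) [+--] → (1.995, 0.483, -1.107)–(1.995, 0.483, -1.845)  len=0.7380
  (v7,v5,v6) [+-+] → (1.995, 0.483, 1.845)–(1.995, 0.483, -1.107)  len=2.9520

Chained into 1 loop(s):
  loop 1: 8 segments, perimeter = 15.3600
Total perimeter = 15.360

loops=1 perimeter=15.360


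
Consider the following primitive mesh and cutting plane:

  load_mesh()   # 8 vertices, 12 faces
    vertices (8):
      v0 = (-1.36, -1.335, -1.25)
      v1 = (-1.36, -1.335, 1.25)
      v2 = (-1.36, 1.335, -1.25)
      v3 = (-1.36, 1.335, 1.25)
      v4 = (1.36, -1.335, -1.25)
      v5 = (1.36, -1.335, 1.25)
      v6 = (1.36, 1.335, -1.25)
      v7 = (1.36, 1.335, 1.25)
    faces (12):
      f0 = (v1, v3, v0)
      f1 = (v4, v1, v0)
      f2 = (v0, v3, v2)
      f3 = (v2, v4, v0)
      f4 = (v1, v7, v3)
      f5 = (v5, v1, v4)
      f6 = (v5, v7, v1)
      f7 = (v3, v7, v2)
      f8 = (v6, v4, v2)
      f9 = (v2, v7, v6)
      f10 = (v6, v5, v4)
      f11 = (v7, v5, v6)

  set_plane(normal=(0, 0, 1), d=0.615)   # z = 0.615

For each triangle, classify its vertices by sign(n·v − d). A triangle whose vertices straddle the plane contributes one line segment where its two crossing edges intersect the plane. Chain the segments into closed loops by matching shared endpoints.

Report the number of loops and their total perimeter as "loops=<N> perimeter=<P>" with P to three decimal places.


loops=1 perimeter=10.780

Straddling triangles (8 of 12):
  (v1,v3,v0) [++-] → (-1.36, 0.65682, 0.615)–(-1.36, -1.335, 0.615)  len=1.9918
  (v4,v1,v0) [-+-] → (-0.66912, -1.335, 0.615)–(-1.36, -1.335, 0.615)  len=0.6909
  (v0,v3,v2) [-+-] → (-1.36, 0.65682, 0.615)–(-1.36, 1.335, 0.615)  len=0.6782
  (v5,v1,v4) [++-] → (-0.66912, -1.335, 0.615)–(1.36, -1.335, 0.615)  len=2.0291
  (v3,v7,v2) [++-] → (0.66912, 1.335, 0.615)–(-1.36, 1.335, 0.615)  len=2.0291
  (v2,v7,v6) [-+-] → (0.66912, 1.335, 0.615)–(1.36, 1.335, 0.615)  len=0.6909
  (v6,v5,v4) [-+-] → (1.36, -0.65682, 0.615)–(1.36, -1.335, 0.615)  len=0.6782
  (v7,v5,v6) [++-] → (1.36, -0.65682, 0.615)–(1.36, 1.335, 0.615)  len=1.9918

Chained into 1 loop(s):
  loop 1: 8 segments, perimeter = 10.7800
Total perimeter = 10.780


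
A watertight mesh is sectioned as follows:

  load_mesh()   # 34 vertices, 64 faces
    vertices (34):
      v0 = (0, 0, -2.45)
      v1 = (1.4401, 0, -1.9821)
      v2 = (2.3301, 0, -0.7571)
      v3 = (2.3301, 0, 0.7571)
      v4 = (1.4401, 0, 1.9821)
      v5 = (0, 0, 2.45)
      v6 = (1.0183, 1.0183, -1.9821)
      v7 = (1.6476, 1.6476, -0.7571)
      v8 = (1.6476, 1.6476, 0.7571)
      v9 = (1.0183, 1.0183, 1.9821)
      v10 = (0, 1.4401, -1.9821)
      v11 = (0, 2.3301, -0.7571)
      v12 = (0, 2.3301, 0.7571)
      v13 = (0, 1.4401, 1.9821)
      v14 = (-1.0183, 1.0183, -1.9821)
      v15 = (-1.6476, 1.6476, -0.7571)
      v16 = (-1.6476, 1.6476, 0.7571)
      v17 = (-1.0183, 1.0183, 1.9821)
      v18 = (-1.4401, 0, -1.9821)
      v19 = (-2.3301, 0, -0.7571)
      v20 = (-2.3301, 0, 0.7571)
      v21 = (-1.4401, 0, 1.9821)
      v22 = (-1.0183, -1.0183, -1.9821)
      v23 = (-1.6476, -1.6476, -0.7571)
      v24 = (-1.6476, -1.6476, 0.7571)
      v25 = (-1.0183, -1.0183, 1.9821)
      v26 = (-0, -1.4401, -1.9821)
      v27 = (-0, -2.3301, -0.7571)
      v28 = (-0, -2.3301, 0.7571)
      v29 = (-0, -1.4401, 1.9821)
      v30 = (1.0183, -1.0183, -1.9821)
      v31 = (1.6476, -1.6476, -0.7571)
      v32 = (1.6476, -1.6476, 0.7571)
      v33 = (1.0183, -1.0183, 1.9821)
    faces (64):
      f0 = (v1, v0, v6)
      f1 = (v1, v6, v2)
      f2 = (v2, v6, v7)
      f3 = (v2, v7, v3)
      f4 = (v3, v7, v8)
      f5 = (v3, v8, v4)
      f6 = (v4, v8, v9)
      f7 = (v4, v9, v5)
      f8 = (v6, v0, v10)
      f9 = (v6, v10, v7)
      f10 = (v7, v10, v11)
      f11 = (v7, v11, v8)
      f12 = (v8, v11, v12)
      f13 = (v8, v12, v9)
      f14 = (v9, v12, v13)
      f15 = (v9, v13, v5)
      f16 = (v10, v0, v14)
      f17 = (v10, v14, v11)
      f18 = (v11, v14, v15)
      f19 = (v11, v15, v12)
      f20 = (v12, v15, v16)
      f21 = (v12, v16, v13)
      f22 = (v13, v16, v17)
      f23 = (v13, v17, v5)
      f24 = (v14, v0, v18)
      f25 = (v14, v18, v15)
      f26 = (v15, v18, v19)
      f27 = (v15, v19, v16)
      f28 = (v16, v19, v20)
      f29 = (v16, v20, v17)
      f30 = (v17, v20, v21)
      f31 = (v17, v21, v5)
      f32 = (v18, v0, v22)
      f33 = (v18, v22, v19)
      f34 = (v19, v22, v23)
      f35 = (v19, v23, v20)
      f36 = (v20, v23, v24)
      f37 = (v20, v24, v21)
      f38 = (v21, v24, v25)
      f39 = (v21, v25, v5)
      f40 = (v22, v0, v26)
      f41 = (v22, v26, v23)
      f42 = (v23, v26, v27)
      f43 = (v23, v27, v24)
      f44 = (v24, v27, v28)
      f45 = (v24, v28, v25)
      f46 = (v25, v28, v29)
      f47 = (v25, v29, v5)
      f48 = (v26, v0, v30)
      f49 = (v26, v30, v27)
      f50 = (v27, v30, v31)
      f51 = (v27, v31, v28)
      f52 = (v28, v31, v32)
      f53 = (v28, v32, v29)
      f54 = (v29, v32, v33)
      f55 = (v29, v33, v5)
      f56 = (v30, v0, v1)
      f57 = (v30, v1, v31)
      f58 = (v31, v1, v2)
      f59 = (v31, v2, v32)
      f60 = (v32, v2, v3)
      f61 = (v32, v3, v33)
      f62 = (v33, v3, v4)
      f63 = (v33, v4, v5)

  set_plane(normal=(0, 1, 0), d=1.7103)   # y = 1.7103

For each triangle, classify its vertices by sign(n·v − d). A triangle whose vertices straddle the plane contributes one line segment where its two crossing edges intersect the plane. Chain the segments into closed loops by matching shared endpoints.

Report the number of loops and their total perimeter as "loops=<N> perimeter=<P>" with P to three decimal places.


loops=1 perimeter=9.918

Straddling triangles (10 of 64):
  (v7,v10,v11) [--+] → (0, 1.7103, -1.6102)–(1.49624, 1.7103, -0.7571)  len=1.7224
  (v7,v11,v8) [-+-] → (1.49624, 1.7103, -0.7571)–(1.49624, 1.7103, 0.617993)  len=1.3751
  (v8,v11,v12) [-++] → (1.49624, 1.7103, 0.617993)–(1.49624, 1.7103, 0.7571)  len=0.1391
  (v8,v12,v9) [-+-] → (1.49624, 1.7103, 0.7571)–(0.481127, 1.7103, 1.33589)  len=1.1685
  (v9,v12,v13) [-+-] → (0.481127, 1.7103, 1.33589)–(0, 1.7103, 1.6102)  len=0.5538
  (v10,v14,v11) [--+] → (-0.481127, 1.7103, -1.33589)–(0, 1.7103, -1.6102)  len=0.5538
  (v11,v14,v15) [+--] → (-0.481127, 1.7103, -1.33589)–(-1.49624, 1.7103, -0.7571)  len=1.1685
  (v11,v15,v12) [+-+] → (-1.49624, 1.7103, -0.7571)–(-1.49624, 1.7103, -0.617993)  len=0.1391
  (v12,v15,v16) [+--] → (-1.49624, 1.7103, -0.617993)–(-1.49624, 1.7103, 0.7571)  len=1.3751
  (v12,v16,v13) [+--] → (-1.49624, 1.7103, 0.7571)–(0, 1.7103, 1.6102)  len=1.7224

Chained into 1 loop(s):
  loop 1: 10 segments, perimeter = 9.9178
Total perimeter = 9.918
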